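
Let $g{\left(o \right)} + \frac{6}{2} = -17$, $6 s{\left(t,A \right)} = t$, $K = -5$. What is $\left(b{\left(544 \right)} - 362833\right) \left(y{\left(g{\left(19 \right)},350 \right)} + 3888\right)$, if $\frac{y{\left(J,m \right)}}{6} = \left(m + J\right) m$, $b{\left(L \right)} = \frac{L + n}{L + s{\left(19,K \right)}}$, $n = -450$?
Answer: $- \frac{830119169795400}{3283} \approx -2.5285 \cdot 10^{11}$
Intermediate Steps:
$s{\left(t,A \right)} = \frac{t}{6}$
$g{\left(o \right)} = -20$ ($g{\left(o \right)} = -3 - 17 = -20$)
$b{\left(L \right)} = \frac{-450 + L}{\frac{19}{6} + L}$ ($b{\left(L \right)} = \frac{L - 450}{L + \frac{1}{6} \cdot 19} = \frac{-450 + L}{L + \frac{19}{6}} = \frac{-450 + L}{\frac{19}{6} + L}$)
$y{\left(J,m \right)} = 6 m \left(J + m\right)$ ($y{\left(J,m \right)} = 6 \left(m + J\right) m = 6 \left(J + m\right) m = 6 m \left(J + m\right)$)
$\left(b{\left(544 \right)} - 362833\right) \left(y{\left(g{\left(19 \right)},350 \right)} + 3888\right) = \left(\frac{6 \left(-450 + 544\right)}{19 + 6 \cdot 544} - 362833\right) \left(6 \cdot 350 \left(-20 + 350\right) + 3888\right) = \left(6 \frac{1}{19 + 3264} \cdot 94 - 362833\right) \left(6 \cdot 350 \cdot 330 + 3888\right) = \left(6 \cdot \frac{1}{3283} \cdot 94 - 362833\right) \left(693000 + 3888\right) = \left(6 \cdot \frac{1}{3283} \cdot 94 - 362833\right) 696888 = \left(\frac{564}{3283} - 362833\right) 696888 = \left(- \frac{1191180175}{3283}\right) 696888 = - \frac{830119169795400}{3283}$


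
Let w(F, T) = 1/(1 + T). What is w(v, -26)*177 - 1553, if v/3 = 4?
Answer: -39002/25 ≈ -1560.1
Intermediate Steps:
v = 12 (v = 3*4 = 12)
w(v, -26)*177 - 1553 = 177/(1 - 26) - 1553 = 177/(-25) - 1553 = -1/25*177 - 1553 = -177/25 - 1553 = -39002/25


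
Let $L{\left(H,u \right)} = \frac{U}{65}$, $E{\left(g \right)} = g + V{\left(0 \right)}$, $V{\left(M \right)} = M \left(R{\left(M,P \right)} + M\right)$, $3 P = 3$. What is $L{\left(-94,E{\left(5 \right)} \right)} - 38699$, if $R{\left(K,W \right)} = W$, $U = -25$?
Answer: $- \frac{503092}{13} \approx -38699.0$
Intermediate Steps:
$P = 1$ ($P = \frac{1}{3} \cdot 3 = 1$)
$V{\left(M \right)} = M \left(1 + M\right)$
$E{\left(g \right)} = g$ ($E{\left(g \right)} = g + 0 \left(1 + 0\right) = g + 0 \cdot 1 = g + 0 = g$)
$L{\left(H,u \right)} = - \frac{5}{13}$ ($L{\left(H,u \right)} = - \frac{25}{65} = \left(-25\right) \frac{1}{65} = - \frac{5}{13}$)
$L{\left(-94,E{\left(5 \right)} \right)} - 38699 = - \frac{5}{13} - 38699 = - \frac{503092}{13}$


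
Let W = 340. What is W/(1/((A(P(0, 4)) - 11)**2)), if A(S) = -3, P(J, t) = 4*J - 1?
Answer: 66640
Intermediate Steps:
P(J, t) = -1 + 4*J
W/(1/((A(P(0, 4)) - 11)**2)) = 340/(1/((-3 - 11)**2)) = 340/(1/((-14)**2)) = 340/(1/196) = 340*196 = 66640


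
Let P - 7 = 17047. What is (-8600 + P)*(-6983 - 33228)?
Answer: -339943794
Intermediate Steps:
P = 17054 (P = 7 + 17047 = 17054)
(-8600 + P)*(-6983 - 33228) = (-8600 + 17054)*(-6983 - 33228) = 8454*(-40211) = -339943794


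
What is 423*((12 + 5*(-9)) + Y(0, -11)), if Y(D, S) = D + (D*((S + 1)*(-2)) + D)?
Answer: -13959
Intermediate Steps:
Y(D, S) = 2*D + D*(-2 - 2*S) (Y(D, S) = D + (D*((1 + S)*(-2)) + D) = D + (D*(-2 - 2*S) + D) = D + (D + D*(-2 - 2*S)) = 2*D + D*(-2 - 2*S))
423*((12 + 5*(-9)) + Y(0, -11)) = 423*((12 + 5*(-9)) - 2*0*(-11)) = 423*((12 - 45) + 0) = 423*(-33 + 0) = 423*(-33) = -13959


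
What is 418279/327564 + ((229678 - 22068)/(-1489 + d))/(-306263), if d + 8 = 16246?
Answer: 1889328766367333/1479630495913668 ≈ 1.2769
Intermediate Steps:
d = 16238 (d = -8 + 16246 = 16238)
418279/327564 + ((229678 - 22068)/(-1489 + d))/(-306263) = 418279/327564 + ((229678 - 22068)/(-1489 + 16238))/(-306263) = 418279*(1/327564) + (207610/14749)*(-1/306263) = 418279/327564 + (207610*(1/14749))*(-1/306263) = 418279/327564 + (207610/14749)*(-1/306263) = 418279/327564 - 207610/4517072987 = 1889328766367333/1479630495913668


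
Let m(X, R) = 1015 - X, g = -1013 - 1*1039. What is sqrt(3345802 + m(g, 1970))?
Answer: sqrt(3348869) ≈ 1830.0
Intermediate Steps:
g = -2052 (g = -1013 - 1039 = -2052)
sqrt(3345802 + m(g, 1970)) = sqrt(3345802 + (1015 - 1*(-2052))) = sqrt(3345802 + (1015 + 2052)) = sqrt(3345802 + 3067) = sqrt(3348869)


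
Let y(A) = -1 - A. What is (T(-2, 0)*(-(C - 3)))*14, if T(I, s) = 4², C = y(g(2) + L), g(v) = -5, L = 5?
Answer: 896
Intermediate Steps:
C = -1 (C = -1 - (-5 + 5) = -1 - 1*0 = -1 + 0 = -1)
T(I, s) = 16
(T(-2, 0)*(-(C - 3)))*14 = (16*(-(-1 - 3)))*14 = (16*(-1*(-4)))*14 = (16*4)*14 = 64*14 = 896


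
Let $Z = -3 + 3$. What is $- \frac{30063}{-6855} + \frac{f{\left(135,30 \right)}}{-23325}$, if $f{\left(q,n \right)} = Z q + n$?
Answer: $\frac{3115617}{710635} \approx 4.3843$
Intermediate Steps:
$Z = 0$
$f{\left(q,n \right)} = n$ ($f{\left(q,n \right)} = 0 q + n = 0 + n = n$)
$- \frac{30063}{-6855} + \frac{f{\left(135,30 \right)}}{-23325} = - \frac{30063}{-6855} + \frac{30}{-23325} = \left(-30063\right) \left(- \frac{1}{6855}\right) + 30 \left(- \frac{1}{23325}\right) = \frac{10021}{2285} - \frac{2}{1555} = \frac{3115617}{710635}$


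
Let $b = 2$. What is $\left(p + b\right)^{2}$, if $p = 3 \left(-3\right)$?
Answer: $49$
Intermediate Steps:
$p = -9$
$\left(p + b\right)^{2} = \left(-9 + 2\right)^{2} = \left(-7\right)^{2} = 49$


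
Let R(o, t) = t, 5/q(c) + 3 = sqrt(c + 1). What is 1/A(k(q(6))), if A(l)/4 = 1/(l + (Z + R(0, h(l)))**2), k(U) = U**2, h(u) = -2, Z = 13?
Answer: 221/4 + 75*sqrt(7)/8 ≈ 80.054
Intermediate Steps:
q(c) = 5/(-3 + sqrt(1 + c)) (q(c) = 5/(-3 + sqrt(c + 1)) = 5/(-3 + sqrt(1 + c)))
A(l) = 4/(121 + l) (A(l) = 4/(l + (13 - 2)**2) = 4/(l + 11**2) = 4/(l + 121) = 4/(121 + l))
1/A(k(q(6))) = 1/(4/(121 + (5/(-3 + sqrt(1 + 6)))**2)) = 1/(4/(121 + (5/(-3 + sqrt(7)))**2)) = 1/(4/(121 + 25/(-3 + sqrt(7))**2)) = 121/4 + 25/(4*(-3 + sqrt(7))**2)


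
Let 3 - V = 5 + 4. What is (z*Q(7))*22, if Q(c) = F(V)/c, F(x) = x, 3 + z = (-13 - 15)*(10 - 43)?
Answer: -121572/7 ≈ -17367.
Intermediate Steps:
z = 921 (z = -3 + (-13 - 15)*(10 - 43) = -3 - 28*(-33) = -3 + 924 = 921)
V = -6 (V = 3 - (5 + 4) = 3 - 1*9 = 3 - 9 = -6)
Q(c) = -6/c
(z*Q(7))*22 = (921*(-6/7))*22 = -5526/7*22 = -121572/7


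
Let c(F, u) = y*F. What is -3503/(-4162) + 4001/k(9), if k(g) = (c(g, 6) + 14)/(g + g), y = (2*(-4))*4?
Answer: -149389547/570194 ≈ -262.00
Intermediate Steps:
y = -32 (y = -8*4 = -32)
c(F, u) = -32*F
k(g) = (14 - 32*g)/(2*g) (k(g) = (-32*g + 14)/(g + g) = (14 - 32*g)/((2*g)) = (14 - 32*g)*(1/(2*g)) = (14 - 32*g)/(2*g))
-3503/(-4162) + 4001/k(9) = -3503/(-4162) + 4001/(-16 + 7/9) = -3503*(-1/4162) + 4001/(-16 + 7*(1/9)) = 3503/4162 + 4001/(-16 + 7/9) = 3503/4162 + 4001/(-137/9) = 3503/4162 + 4001*(-9/137) = 3503/4162 - 36009/137 = -149389547/570194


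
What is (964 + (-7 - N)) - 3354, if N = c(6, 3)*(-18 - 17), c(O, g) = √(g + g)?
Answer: -2397 + 35*√6 ≈ -2311.3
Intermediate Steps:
c(O, g) = √2*√g (c(O, g) = √(2*g) = √2*√g)
N = -35*√6 (N = (√2*√3)*(-18 - 17) = √6*(-35) = -35*√6 ≈ -85.732)
(964 + (-7 - N)) - 3354 = (964 + (-7 - (-35)*√6)) - 3354 = (964 + (-7 + 35*√6)) - 3354 = (957 + 35*√6) - 3354 = -2397 + 35*√6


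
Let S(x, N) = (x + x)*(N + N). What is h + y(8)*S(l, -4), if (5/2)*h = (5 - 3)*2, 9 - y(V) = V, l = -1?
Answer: 88/5 ≈ 17.600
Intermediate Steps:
y(V) = 9 - V
S(x, N) = 4*N*x (S(x, N) = (2*x)*(2*N) = 4*N*x)
h = 8/5 (h = 2*((5 - 3)*2)/5 = 2*(2*2)/5 = (2/5)*4 = 8/5 ≈ 1.6000)
h + y(8)*S(l, -4) = 8/5 + (9 - 1*8)*(4*(-4)*(-1)) = 8/5 + (9 - 8)*16 = 8/5 + 1*16 = 8/5 + 16 = 88/5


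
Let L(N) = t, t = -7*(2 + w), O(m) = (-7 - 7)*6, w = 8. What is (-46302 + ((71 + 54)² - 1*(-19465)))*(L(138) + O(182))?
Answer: 1726648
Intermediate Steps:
O(m) = -84 (O(m) = -14*6 = -84)
t = -70 (t = -7*(2 + 8) = -7*10 = -70)
L(N) = -70
(-46302 + ((71 + 54)² - 1*(-19465)))*(L(138) + O(182)) = (-46302 + ((71 + 54)² - 1*(-19465)))*(-70 - 84) = (-46302 + (125² + 19465))*(-154) = (-46302 + (15625 + 19465))*(-154) = (-46302 + 35090)*(-154) = -11212*(-154) = 1726648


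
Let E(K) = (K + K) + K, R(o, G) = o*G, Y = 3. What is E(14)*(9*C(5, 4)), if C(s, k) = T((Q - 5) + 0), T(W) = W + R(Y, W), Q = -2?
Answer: -10584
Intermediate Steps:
R(o, G) = G*o
T(W) = 4*W (T(W) = W + W*3 = W + 3*W = 4*W)
C(s, k) = -28 (C(s, k) = 4*((-2 - 5) + 0) = 4*(-7 + 0) = 4*(-7) = -28)
E(K) = 3*K (E(K) = 2*K + K = 3*K)
E(14)*(9*C(5, 4)) = (3*14)*(9*(-28)) = 42*(-252) = -10584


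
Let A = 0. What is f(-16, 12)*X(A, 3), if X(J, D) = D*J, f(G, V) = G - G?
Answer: 0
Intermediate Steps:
f(G, V) = 0
f(-16, 12)*X(A, 3) = 0*(3*0) = 0*0 = 0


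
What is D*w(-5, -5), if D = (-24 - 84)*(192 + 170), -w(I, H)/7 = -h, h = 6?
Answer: -1642032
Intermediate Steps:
w(I, H) = 42 (w(I, H) = -(-7)*6 = -7*(-6) = 42)
D = -39096 (D = -108*362 = -39096)
D*w(-5, -5) = -39096*42 = -1642032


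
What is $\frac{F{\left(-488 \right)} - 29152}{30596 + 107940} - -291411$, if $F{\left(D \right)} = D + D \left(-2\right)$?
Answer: $\frac{5046360704}{17317} \approx 2.9141 \cdot 10^{5}$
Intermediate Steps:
$F{\left(D \right)} = - D$ ($F{\left(D \right)} = D - 2 D = - D$)
$\frac{F{\left(-488 \right)} - 29152}{30596 + 107940} - -291411 = \frac{\left(-1\right) \left(-488\right) - 29152}{30596 + 107940} - -291411 = \frac{488 - 29152}{138536} + 291411 = \left(-28664\right) \frac{1}{138536} + 291411 = - \frac{3583}{17317} + 291411 = \frac{5046360704}{17317}$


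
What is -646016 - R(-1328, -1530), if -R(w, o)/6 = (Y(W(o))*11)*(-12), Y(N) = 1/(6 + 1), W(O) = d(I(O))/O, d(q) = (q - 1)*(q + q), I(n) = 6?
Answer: -4522904/7 ≈ -6.4613e+5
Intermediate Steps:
d(q) = 2*q*(-1 + q) (d(q) = (-1 + q)*(2*q) = 2*q*(-1 + q))
W(O) = 60/O (W(O) = (2*6*(-1 + 6))/O = (2*6*5)/O = 60/O)
Y(N) = ⅐ (Y(N) = 1/7 = ⅐)
R(w, o) = 792/7 (R(w, o) = -6*(⅐)*11*(-12) = -66*(-12)/7 = -6*(-132/7) = 792/7)
-646016 - R(-1328, -1530) = -646016 - 1*792/7 = -646016 - 792/7 = -4522904/7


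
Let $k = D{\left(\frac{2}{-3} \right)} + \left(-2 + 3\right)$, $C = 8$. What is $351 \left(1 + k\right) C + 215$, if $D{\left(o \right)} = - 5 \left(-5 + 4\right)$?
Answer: $19871$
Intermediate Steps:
$D{\left(o \right)} = 5$ ($D{\left(o \right)} = \left(-5\right) \left(-1\right) = 5$)
$k = 6$ ($k = 5 + \left(-2 + 3\right) = 5 + 1 = 6$)
$351 \left(1 + k\right) C + 215 = 351 \left(1 + 6\right) 8 + 215 = 351 \cdot 7 \cdot 8 + 215 = 351 \cdot 56 + 215 = 19656 + 215 = 19871$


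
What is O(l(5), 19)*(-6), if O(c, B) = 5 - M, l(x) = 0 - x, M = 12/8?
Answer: -21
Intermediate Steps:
M = 3/2 (M = 12*(⅛) = 3/2 ≈ 1.5000)
l(x) = -x
O(c, B) = 7/2 (O(c, B) = 5 - 1*3/2 = 5 - 3/2 = 7/2)
O(l(5), 19)*(-6) = (7/2)*(-6) = -21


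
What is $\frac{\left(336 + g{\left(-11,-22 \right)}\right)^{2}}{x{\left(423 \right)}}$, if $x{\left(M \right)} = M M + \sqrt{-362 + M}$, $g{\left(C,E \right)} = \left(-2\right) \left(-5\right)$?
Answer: $\frac{5355166041}{8003896745} - \frac{29929 \sqrt{61}}{8003896745} \approx 0.66904$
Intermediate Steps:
$g{\left(C,E \right)} = 10$
$x{\left(M \right)} = M^{2} + \sqrt{-362 + M}$
$\frac{\left(336 + g{\left(-11,-22 \right)}\right)^{2}}{x{\left(423 \right)}} = \frac{\left(336 + 10\right)^{2}}{423^{2} + \sqrt{-362 + 423}} = \frac{346^{2}}{178929 + \sqrt{61}} = \frac{119716}{178929 + \sqrt{61}}$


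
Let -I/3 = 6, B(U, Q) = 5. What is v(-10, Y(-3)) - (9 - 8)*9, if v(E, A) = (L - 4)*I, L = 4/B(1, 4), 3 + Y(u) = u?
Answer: 243/5 ≈ 48.600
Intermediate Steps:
Y(u) = -3 + u
I = -18 (I = -3*6 = -18)
L = ⅘ (L = 4/5 = 4*(⅕) = ⅘ ≈ 0.80000)
v(E, A) = 288/5 (v(E, A) = (⅘ - 4)*(-18) = -16/5*(-18) = 288/5)
v(-10, Y(-3)) - (9 - 8)*9 = 288/5 - (9 - 8)*9 = 288/5 - 9 = 243/5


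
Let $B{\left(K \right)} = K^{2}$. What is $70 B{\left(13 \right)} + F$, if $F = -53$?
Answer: $11777$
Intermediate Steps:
$70 B{\left(13 \right)} + F = 70 \cdot 13^{2} - 53 = 70 \cdot 169 - 53 = 11830 - 53 = 11777$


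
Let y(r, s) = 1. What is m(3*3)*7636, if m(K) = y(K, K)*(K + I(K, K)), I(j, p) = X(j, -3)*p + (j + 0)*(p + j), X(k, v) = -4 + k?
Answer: 1649376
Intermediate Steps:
I(j, p) = j*(j + p) + p*(-4 + j) (I(j, p) = (-4 + j)*p + (j + 0)*(p + j) = p*(-4 + j) + j*(j + p) = j*(j + p) + p*(-4 + j))
m(K) = K + 2*K² + K*(-4 + K) (m(K) = 1*(K + (K² + K*K + K*(-4 + K))) = 1*(K + (K² + K² + K*(-4 + K))) = 1*(K + (2*K² + K*(-4 + K))) = 1*(K + 2*K² + K*(-4 + K)) = K + 2*K² + K*(-4 + K))
m(3*3)*7636 = (3*(3*3)*(-1 + 3*3))*7636 = (3*9*(-1 + 9))*7636 = (3*9*8)*7636 = 216*7636 = 1649376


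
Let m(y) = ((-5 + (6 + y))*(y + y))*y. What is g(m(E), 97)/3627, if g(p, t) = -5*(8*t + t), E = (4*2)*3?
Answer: -485/403 ≈ -1.2035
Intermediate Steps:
E = 24 (E = 8*3 = 24)
m(y) = 2*y**2*(1 + y) (m(y) = ((1 + y)*(2*y))*y = (2*y*(1 + y))*y = 2*y**2*(1 + y))
g(p, t) = -45*t
g(m(E), 97)/3627 = -45*97/3627 = -4365*1/3627 = -485/403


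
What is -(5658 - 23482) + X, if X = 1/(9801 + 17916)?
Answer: 494027809/27717 ≈ 17824.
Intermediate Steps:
X = 1/27717 ≈ 3.6079e-5
-(5658 - 23482) + X = -(5658 - 23482) + 1/27717 = -1*(-17824) + 1/27717 = 17824 + 1/27717 = 494027809/27717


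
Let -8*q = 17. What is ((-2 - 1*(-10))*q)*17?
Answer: -289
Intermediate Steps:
q = -17/8 (q = -⅛*17 = -17/8 ≈ -2.1250)
((-2 - 1*(-10))*q)*17 = ((-2 - 1*(-10))*(-17/8))*17 = ((-2 + 10)*(-17/8))*17 = (8*(-17/8))*17 = -17*17 = -289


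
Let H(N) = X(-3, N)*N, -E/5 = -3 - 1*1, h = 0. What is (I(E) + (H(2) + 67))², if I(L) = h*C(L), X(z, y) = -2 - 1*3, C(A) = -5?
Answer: 3249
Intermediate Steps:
X(z, y) = -5 (X(z, y) = -2 - 3 = -5)
E = 20 (E = -5*(-3 - 1*1) = -5*(-3 - 1) = -5*(-4) = 20)
H(N) = -5*N
I(L) = 0 (I(L) = 0*(-5) = 0)
(I(E) + (H(2) + 67))² = (0 + (-5*2 + 67))² = (0 + (-10 + 67))² = (0 + 57)² = 57² = 3249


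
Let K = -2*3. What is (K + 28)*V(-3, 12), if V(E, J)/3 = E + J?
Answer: 594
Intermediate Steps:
V(E, J) = 3*E + 3*J (V(E, J) = 3*(E + J) = 3*E + 3*J)
K = -6
(K + 28)*V(-3, 12) = (-6 + 28)*(3*(-3) + 3*12) = 22*(-9 + 36) = 22*27 = 594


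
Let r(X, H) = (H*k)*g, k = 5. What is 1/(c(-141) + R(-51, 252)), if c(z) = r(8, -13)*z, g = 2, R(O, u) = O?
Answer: 1/18279 ≈ 5.4708e-5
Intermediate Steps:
r(X, H) = 10*H (r(X, H) = (H*5)*2 = (5*H)*2 = 10*H)
c(z) = -130*z (c(z) = (10*(-13))*z = -130*z)
1/(c(-141) + R(-51, 252)) = 1/(-130*(-141) - 51) = 1/(18330 - 51) = 1/18279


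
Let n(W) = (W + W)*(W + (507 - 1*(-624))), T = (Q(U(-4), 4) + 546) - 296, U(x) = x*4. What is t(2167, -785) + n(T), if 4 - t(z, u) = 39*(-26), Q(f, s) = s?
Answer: 704598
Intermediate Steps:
U(x) = 4*x
t(z, u) = 1018 (t(z, u) = 4 - 39*(-26) = 4 - 1*(-1014) = 4 + 1014 = 1018)
T = 254 (T = (4 + 546) - 296 = 550 - 296 = 254)
n(W) = 2*W*(1131 + W) (n(W) = (2*W)*(W + (507 + 624)) = (2*W)*(W + 1131) = (2*W)*(1131 + W) = 2*W*(1131 + W))
t(2167, -785) + n(T) = 1018 + 2*254*(1131 + 254) = 1018 + 2*254*1385 = 1018 + 703580 = 704598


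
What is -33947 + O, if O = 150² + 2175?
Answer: -9272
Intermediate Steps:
O = 24675 (O = 22500 + 2175 = 24675)
-33947 + O = -33947 + 24675 = -9272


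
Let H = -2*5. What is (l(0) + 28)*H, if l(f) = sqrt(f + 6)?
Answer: -280 - 10*sqrt(6) ≈ -304.50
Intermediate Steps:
H = -10
l(f) = sqrt(6 + f)
(l(0) + 28)*H = (sqrt(6 + 0) + 28)*(-10) = (sqrt(6) + 28)*(-10) = (28 + sqrt(6))*(-10) = -280 - 10*sqrt(6)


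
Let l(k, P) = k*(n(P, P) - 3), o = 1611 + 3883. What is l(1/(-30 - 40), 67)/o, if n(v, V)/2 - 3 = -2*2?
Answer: 1/76916 ≈ 1.3001e-5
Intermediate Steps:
o = 5494
n(v, V) = -2 (n(v, V) = 6 + 2*(-2*2) = 6 + 2*(-4) = 6 - 8 = -2)
l(k, P) = -5*k (l(k, P) = k*(-2 - 3) = k*(-5) = -5*k)
l(1/(-30 - 40), 67)/o = -5/(-30 - 40)/5494 = -5/(-70)*(1/5494) = -5*(-1/70)*(1/5494) = (1/14)*(1/5494) = 1/76916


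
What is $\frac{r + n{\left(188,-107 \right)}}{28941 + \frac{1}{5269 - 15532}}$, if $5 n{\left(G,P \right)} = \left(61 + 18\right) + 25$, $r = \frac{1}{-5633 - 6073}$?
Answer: $\frac{4164790399}{5794889113820} \approx 0.0007187$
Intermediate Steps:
$r = - \frac{1}{11706}$ ($r = \frac{1}{-5633 - 6073} = \frac{1}{-11706} = - \frac{1}{11706} \approx -8.5426 \cdot 10^{-5}$)
$n{\left(G,P \right)} = \frac{104}{5}$ ($n{\left(G,P \right)} = \frac{\left(61 + 18\right) + 25}{5} = \frac{79 + 25}{5} = \frac{1}{5} \cdot 104 = \frac{104}{5}$)
$\frac{r + n{\left(188,-107 \right)}}{28941 + \frac{1}{5269 - 15532}} = \frac{- \frac{1}{11706} + \frac{104}{5}}{28941 + \frac{1}{5269 - 15532}} = \frac{1217419}{58530 \left(28941 + \frac{1}{5269 - 15532}\right)} = \frac{1217419}{58530 \left(28941 + \frac{1}{-10263}\right)} = \frac{1217419}{58530 \left(28941 - \frac{1}{10263}\right)} = \frac{1217419}{58530 \cdot \frac{297021482}{10263}} = \frac{1217419}{58530} \cdot \frac{10263}{297021482} = \frac{4164790399}{5794889113820}$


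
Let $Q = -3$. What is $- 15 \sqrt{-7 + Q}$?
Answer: $- 15 i \sqrt{10} \approx - 47.434 i$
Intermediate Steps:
$- 15 \sqrt{-7 + Q} = - 15 \sqrt{-7 - 3} = - 15 \sqrt{-10} = - 15 i \sqrt{10}$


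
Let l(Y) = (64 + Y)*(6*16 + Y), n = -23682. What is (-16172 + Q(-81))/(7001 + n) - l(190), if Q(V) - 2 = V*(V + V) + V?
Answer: -173110205/2383 ≈ -72644.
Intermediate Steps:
Q(V) = 2 + V + 2*V² (Q(V) = 2 + (V*(V + V) + V) = 2 + (V*(2*V) + V) = 2 + (2*V² + V) = 2 + (V + 2*V²) = 2 + V + 2*V²)
l(Y) = (64 + Y)*(96 + Y)
(-16172 + Q(-81))/(7001 + n) - l(190) = (-16172 + (2 - 81 + 2*(-81)²))/(7001 - 23682) - (6144 + 190² + 160*190) = (-16172 + (2 - 81 + 2*6561))/(-16681) - (6144 + 36100 + 30400) = (-16172 + (2 - 81 + 13122))*(-1/16681) - 1*72644 = (-16172 + 13043)*(-1/16681) - 72644 = -3129*(-1/16681) - 72644 = 447/2383 - 72644 = -173110205/2383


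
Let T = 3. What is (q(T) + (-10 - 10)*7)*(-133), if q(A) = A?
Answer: 18221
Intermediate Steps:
(q(T) + (-10 - 10)*7)*(-133) = (3 + (-10 - 10)*7)*(-133) = (3 - 20*7)*(-133) = (3 - 140)*(-133) = -137*(-133) = 18221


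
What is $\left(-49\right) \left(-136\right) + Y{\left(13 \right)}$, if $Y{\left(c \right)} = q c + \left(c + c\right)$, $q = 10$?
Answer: $6820$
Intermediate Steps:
$Y{\left(c \right)} = 12 c$ ($Y{\left(c \right)} = 10 c + \left(c + c\right) = 10 c + 2 c = 12 c$)
$\left(-49\right) \left(-136\right) + Y{\left(13 \right)} = \left(-49\right) \left(-136\right) + 12 \cdot 13 = 6664 + 156 = 6820$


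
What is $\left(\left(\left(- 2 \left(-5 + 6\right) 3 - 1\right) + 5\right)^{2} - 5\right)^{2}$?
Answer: $1$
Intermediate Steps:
$\left(\left(\left(- 2 \left(-5 + 6\right) 3 - 1\right) + 5\right)^{2} - 5\right)^{2} = \left(\left(\left(- 2 \cdot 1 \cdot 3 - 1\right) + 5\right)^{2} - 5\right)^{2} = \left(\left(\left(\left(-2\right) 3 - 1\right) + 5\right)^{2} - 5\right)^{2} = \left(\left(\left(-6 - 1\right) + 5\right)^{2} - 5\right)^{2} = \left(\left(-7 + 5\right)^{2} - 5\right)^{2} = \left(\left(-2\right)^{2} - 5\right)^{2} = \left(4 - 5\right)^{2} = \left(-1\right)^{2} = 1$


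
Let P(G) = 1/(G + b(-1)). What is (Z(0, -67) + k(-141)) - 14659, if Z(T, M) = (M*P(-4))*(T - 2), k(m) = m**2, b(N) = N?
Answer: 25976/5 ≈ 5195.2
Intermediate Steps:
P(G) = 1/(-1 + G) (P(G) = 1/(G - 1) = 1/(-1 + G))
Z(T, M) = -M*(-2 + T)/5 (Z(T, M) = (M/(-1 - 4))*(T - 2) = (M/(-5))*(-2 + T) = (M*(-1/5))*(-2 + T) = (-M/5)*(-2 + T) = -M*(-2 + T)/5)
(Z(0, -67) + k(-141)) - 14659 = ((1/5)*(-67)*(2 - 1*0) + (-141)**2) - 14659 = ((1/5)*(-67)*(2 + 0) + 19881) - 14659 = ((1/5)*(-67)*2 + 19881) - 14659 = (-134/5 + 19881) - 14659 = 99271/5 - 14659 = 25976/5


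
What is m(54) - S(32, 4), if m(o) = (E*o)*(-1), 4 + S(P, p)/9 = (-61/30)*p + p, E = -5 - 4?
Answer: 2796/5 ≈ 559.20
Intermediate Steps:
E = -9
S(P, p) = -36 - 93*p/10 (S(P, p) = -36 + 9*((-61/30)*p + p) = -36 + 9*((-61*1/30)*p + p) = -36 + 9*(-61*p/30 + p) = -36 + 9*(-31*p/30) = -36 - 93*p/10)
m(o) = 9*o (m(o) = -9*o*(-1) = 9*o)
m(54) - S(32, 4) = 9*54 - (-36 - 93/10*4) = 486 - (-36 - 186/5) = 486 - 1*(-366/5) = 486 + 366/5 = 2796/5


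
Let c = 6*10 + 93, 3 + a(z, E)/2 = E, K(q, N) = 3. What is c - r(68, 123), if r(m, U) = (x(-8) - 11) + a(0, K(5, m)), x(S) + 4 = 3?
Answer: 165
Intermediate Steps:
a(z, E) = -6 + 2*E
c = 153 (c = 60 + 93 = 153)
x(S) = -1 (x(S) = -4 + 3 = -1)
r(m, U) = -12 (r(m, U) = (-1 - 11) + (-6 + 2*3) = -12 + (-6 + 6) = -12 + 0 = -12)
c - r(68, 123) = 153 - 1*(-12) = 153 + 12 = 165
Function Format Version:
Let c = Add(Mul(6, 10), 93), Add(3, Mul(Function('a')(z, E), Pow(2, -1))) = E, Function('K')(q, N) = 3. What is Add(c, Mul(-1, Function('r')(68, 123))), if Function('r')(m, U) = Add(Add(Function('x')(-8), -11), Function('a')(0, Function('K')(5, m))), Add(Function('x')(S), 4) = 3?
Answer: 165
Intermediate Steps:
Function('a')(z, E) = Add(-6, Mul(2, E))
c = 153 (c = Add(60, 93) = 153)
Function('x')(S) = -1 (Function('x')(S) = Add(-4, 3) = -1)
Function('r')(m, U) = -12 (Function('r')(m, U) = Add(Add(-1, -11), Add(-6, Mul(2, 3))) = Add(-12, Add(-6, 6)) = Add(-12, 0) = -12)
Add(c, Mul(-1, Function('r')(68, 123))) = Add(153, Mul(-1, -12)) = Add(153, 12) = 165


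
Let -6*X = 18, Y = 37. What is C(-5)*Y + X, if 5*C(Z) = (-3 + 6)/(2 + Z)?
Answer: -52/5 ≈ -10.400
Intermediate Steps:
X = -3 (X = -⅙*18 = -3)
C(Z) = 3/(5*(2 + Z)) (C(Z) = ((-3 + 6)/(2 + Z))/5 = (3/(2 + Z))/5 = 3/(5*(2 + Z)))
C(-5)*Y + X = (3/(5*(2 - 5)))*37 - 3 = ((⅗)/(-3))*37 - 3 = ((⅗)*(-⅓))*37 - 3 = -⅕*37 - 3 = -37/5 - 3 = -52/5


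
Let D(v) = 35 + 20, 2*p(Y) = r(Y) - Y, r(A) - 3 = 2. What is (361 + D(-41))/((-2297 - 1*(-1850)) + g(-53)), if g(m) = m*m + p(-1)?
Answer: 416/2365 ≈ 0.17590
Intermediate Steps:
r(A) = 5 (r(A) = 3 + 2 = 5)
p(Y) = 5/2 - Y/2 (p(Y) = (5 - Y)/2 = 5/2 - Y/2)
D(v) = 55
g(m) = 3 + m² (g(m) = m*m + (5/2 - ½*(-1)) = m² + (5/2 + ½) = m² + 3 = 3 + m²)
(361 + D(-41))/((-2297 - 1*(-1850)) + g(-53)) = (361 + 55)/((-2297 - 1*(-1850)) + (3 + (-53)²)) = 416/((-2297 + 1850) + (3 + 2809)) = 416/(-447 + 2812) = 416/2365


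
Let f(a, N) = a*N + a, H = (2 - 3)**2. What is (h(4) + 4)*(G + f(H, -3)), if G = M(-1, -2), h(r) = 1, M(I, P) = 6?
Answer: 20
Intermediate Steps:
G = 6
H = 1 (H = (-1)**2 = 1)
f(a, N) = a + N*a (f(a, N) = N*a + a = a + N*a)
(h(4) + 4)*(G + f(H, -3)) = (1 + 4)*(6 + 1*(1 - 3)) = 5*(6 + 1*(-2)) = 5*(6 - 2) = 5*4 = 20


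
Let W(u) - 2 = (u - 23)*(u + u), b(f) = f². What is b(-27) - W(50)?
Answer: -1973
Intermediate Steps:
W(u) = 2 + 2*u*(-23 + u) (W(u) = 2 + (u - 23)*(u + u) = 2 + (-23 + u)*(2*u) = 2 + 2*u*(-23 + u))
b(-27) - W(50) = (-27)² - (2 - 46*50 + 2*50²) = 729 - (2 - 2300 + 2*2500) = 729 - (2 - 2300 + 5000) = 729 - 1*2702 = 729 - 2702 = -1973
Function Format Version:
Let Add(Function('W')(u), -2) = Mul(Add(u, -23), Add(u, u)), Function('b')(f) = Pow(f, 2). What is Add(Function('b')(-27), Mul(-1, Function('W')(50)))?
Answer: -1973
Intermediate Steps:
Function('W')(u) = Add(2, Mul(2, u, Add(-23, u))) (Function('W')(u) = Add(2, Mul(Add(u, -23), Add(u, u))) = Add(2, Mul(Add(-23, u), Mul(2, u))) = Add(2, Mul(2, u, Add(-23, u))))
Add(Function('b')(-27), Mul(-1, Function('W')(50))) = Add(Pow(-27, 2), Mul(-1, Add(2, Mul(-46, 50), Mul(2, Pow(50, 2))))) = Add(729, Mul(-1, Add(2, -2300, Mul(2, 2500)))) = Add(729, Mul(-1, Add(2, -2300, 5000))) = Add(729, Mul(-1, 2702)) = Add(729, -2702) = -1973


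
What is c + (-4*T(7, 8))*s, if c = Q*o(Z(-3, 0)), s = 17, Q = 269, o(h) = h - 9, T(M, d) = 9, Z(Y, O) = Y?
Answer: -3840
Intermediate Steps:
o(h) = -9 + h
c = -3228 (c = 269*(-9 - 3) = 269*(-12) = -3228)
c + (-4*T(7, 8))*s = -3228 - 4*9*17 = -3228 - 36*17 = -3228 - 612 = -3840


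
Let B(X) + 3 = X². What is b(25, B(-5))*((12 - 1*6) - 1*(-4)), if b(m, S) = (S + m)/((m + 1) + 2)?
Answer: 235/14 ≈ 16.786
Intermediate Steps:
B(X) = -3 + X²
b(m, S) = (S + m)/(3 + m) (b(m, S) = (S + m)/((1 + m) + 2) = (S + m)/(3 + m))
b(25, B(-5))*((12 - 1*6) - 1*(-4)) = (((-3 + (-5)²) + 25)/(3 + 25))*((12 - 1*6) - 1*(-4)) = (((-3 + 25) + 25)/28)*((12 - 6) + 4) = ((22 + 25)/28)*(6 + 4) = ((1/28)*47)*10 = (47/28)*10 = 235/14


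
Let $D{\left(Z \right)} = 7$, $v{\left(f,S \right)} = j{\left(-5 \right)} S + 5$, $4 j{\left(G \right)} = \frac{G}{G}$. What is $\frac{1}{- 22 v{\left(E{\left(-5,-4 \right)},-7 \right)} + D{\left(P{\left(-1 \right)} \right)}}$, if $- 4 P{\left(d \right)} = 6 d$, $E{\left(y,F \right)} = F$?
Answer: $- \frac{2}{129} \approx -0.015504$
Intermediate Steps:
$j{\left(G \right)} = \frac{1}{4}$ ($j{\left(G \right)} = \frac{G \frac{1}{G}}{4} = \frac{1}{4} \cdot 1 = \frac{1}{4}$)
$P{\left(d \right)} = - \frac{3 d}{2}$ ($P{\left(d \right)} = - \frac{6 d}{4} = - \frac{3 d}{2}$)
$v{\left(f,S \right)} = 5 + \frac{S}{4}$ ($v{\left(f,S \right)} = \frac{S}{4} + 5 = 5 + \frac{S}{4}$)
$\frac{1}{- 22 v{\left(E{\left(-5,-4 \right)},-7 \right)} + D{\left(P{\left(-1 \right)} \right)}} = \frac{1}{- 22 \left(5 + \frac{1}{4} \left(-7\right)\right) + 7} = \frac{1}{- 22 \left(5 - \frac{7}{4}\right) + 7} = \frac{1}{\left(-22\right) \frac{13}{4} + 7} = \frac{1}{- \frac{143}{2} + 7} = \frac{1}{- \frac{129}{2}} = - \frac{2}{129}$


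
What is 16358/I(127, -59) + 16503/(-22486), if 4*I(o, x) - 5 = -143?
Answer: -736790683/1551534 ≈ -474.88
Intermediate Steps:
I(o, x) = -69/2 (I(o, x) = 5/4 + (¼)*(-143) = 5/4 - 143/4 = -69/2)
16358/I(127, -59) + 16503/(-22486) = 16358/(-69/2) + 16503/(-22486) = 16358*(-2/69) + 16503*(-1/22486) = -32716/69 - 16503/22486 = -736790683/1551534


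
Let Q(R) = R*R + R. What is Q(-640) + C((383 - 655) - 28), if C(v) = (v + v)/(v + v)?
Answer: 408961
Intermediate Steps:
Q(R) = R + R² (Q(R) = R² + R = R + R²)
C(v) = 1 (C(v) = (2*v)/((2*v)) = (2*v)*(1/(2*v)) = 1)
Q(-640) + C((383 - 655) - 28) = -640*(1 - 640) + 1 = -640*(-639) + 1 = 408960 + 1 = 408961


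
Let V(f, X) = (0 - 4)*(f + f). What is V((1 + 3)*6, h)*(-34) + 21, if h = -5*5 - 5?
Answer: 6549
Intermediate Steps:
h = -30 (h = -25 - 5 = -30)
V(f, X) = -8*f
V((1 + 3)*6, h)*(-34) + 21 = -8*(1 + 3)*6*(-34) + 21 = -32*6*(-34) + 21 = -8*24*(-34) + 21 = -192*(-34) + 21 = 6528 + 21 = 6549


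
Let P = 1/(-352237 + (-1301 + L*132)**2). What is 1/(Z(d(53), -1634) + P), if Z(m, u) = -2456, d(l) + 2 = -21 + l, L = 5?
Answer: -58644/144029663 ≈ -0.00040717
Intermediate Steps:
d(l) = -23 + l (d(l) = -2 + (-21 + l) = -23 + l)
P = 1/58644 (P = 1/(-352237 + (-1301 + 5*132)**2) = 1/(-352237 + (-1301 + 660)**2) = 1/(-352237 + (-641)**2) = 1/(-352237 + 410881) = 1/58644 ≈ 1.7052e-5)
1/(Z(d(53), -1634) + P) = 1/(-2456 + 1/58644) = 1/(-144029663/58644) = -58644/144029663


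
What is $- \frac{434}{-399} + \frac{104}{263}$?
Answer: $\frac{22234}{14991} \approx 1.4832$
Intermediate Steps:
$- \frac{434}{-399} + \frac{104}{263} = \left(-434\right) \left(- \frac{1}{399}\right) + 104 \cdot \frac{1}{263} = \frac{62}{57} + \frac{104}{263} = \frac{22234}{14991}$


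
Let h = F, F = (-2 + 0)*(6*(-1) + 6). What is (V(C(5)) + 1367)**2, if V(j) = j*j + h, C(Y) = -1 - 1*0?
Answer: 1871424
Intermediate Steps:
C(Y) = -1 (C(Y) = -1 + 0 = -1)
F = 0 (F = -2*(-6 + 6) = -2*0 = 0)
h = 0
V(j) = j**2 (V(j) = j*j + 0 = j**2 + 0 = j**2)
(V(C(5)) + 1367)**2 = ((-1)**2 + 1367)**2 = (1 + 1367)**2 = 1368**2 = 1871424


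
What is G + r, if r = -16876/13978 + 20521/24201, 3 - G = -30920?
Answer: 5230279831478/169140789 ≈ 30923.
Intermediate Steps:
G = 30923 (G = 3 - 1*(-30920) = 3 + 30920 = 30923)
r = -60786769/169140789 (r = -16876*1/13978 + 20521*(1/24201) = -8438/6989 + 20521/24201 = -60786769/169140789 ≈ -0.35939)
G + r = 30923 - 60786769/169140789 = 5230279831478/169140789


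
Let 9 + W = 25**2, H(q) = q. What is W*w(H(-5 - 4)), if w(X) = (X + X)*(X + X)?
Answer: 199584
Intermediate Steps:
w(X) = 4*X**2 (w(X) = (2*X)*(2*X) = 4*X**2)
W = 616 (W = -9 + 25**2 = -9 + 625 = 616)
W*w(H(-5 - 4)) = 616*(4*(-5 - 4)**2) = 616*(4*(-9)**2) = 616*(4*81) = 616*324 = 199584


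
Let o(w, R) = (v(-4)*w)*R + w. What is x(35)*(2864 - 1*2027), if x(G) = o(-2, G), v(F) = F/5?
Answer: 45198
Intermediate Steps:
v(F) = F/5 (v(F) = F*(1/5) = F/5)
o(w, R) = w - 4*R*w/5 (o(w, R) = (((1/5)*(-4))*w)*R + w = (-4*w/5)*R + w = -4*R*w/5 + w = w - 4*R*w/5)
x(G) = -2 + 8*G/5 (x(G) = (1/5)*(-2)*(5 - 4*G) = -2 + 8*G/5)
x(35)*(2864 - 1*2027) = (-2 + (8/5)*35)*(2864 - 1*2027) = (-2 + 56)*(2864 - 2027) = 54*837 = 45198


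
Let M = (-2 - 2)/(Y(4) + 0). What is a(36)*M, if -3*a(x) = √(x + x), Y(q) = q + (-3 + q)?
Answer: 8*√2/5 ≈ 2.2627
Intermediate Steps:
Y(q) = -3 + 2*q
M = -⅘ (M = (-2 - 2)/((-3 + 2*4) + 0) = -4/((-3 + 8) + 0) = -4/(5 + 0) = -4/5 = -4*⅕ = -⅘ ≈ -0.80000)
a(x) = -√2*√x/3 (a(x) = -√(x + x)/3 = -√2*√x/3)
a(36)*M = -√2*√36/3*(-⅘) = -⅓*√2*6*(-⅘) = -2*√2*(-⅘) = 8*√2/5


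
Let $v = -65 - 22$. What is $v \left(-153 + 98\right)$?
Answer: $4785$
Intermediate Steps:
$v = -87$
$v \left(-153 + 98\right) = - 87 \left(-153 + 98\right) = \left(-87\right) \left(-55\right) = 4785$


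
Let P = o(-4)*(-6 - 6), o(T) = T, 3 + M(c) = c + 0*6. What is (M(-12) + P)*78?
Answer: 2574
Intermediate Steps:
M(c) = -3 + c (M(c) = -3 + (c + 0*6) = -3 + (c + 0) = -3 + c)
P = 48 (P = -4*(-6 - 6) = -4*(-12) = 48)
(M(-12) + P)*78 = ((-3 - 12) + 48)*78 = (-15 + 48)*78 = 33*78 = 2574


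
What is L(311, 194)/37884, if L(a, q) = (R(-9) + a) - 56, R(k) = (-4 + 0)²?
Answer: 271/37884 ≈ 0.0071534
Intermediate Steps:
R(k) = 16 (R(k) = (-4)² = 16)
L(a, q) = -40 + a (L(a, q) = (16 + a) - 56 = -40 + a)
L(311, 194)/37884 = (-40 + 311)/37884 = 271*(1/37884) = 271/37884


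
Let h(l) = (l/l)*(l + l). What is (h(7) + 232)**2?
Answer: 60516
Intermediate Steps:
h(l) = 2*l (h(l) = 1*(2*l) = 2*l)
(h(7) + 232)**2 = (2*7 + 232)**2 = (14 + 232)**2 = 246**2 = 60516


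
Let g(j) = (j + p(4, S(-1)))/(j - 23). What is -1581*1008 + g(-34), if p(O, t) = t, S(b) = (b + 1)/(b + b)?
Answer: -90837902/57 ≈ -1.5936e+6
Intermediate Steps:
S(b) = (1 + b)/(2*b) (S(b) = (1 + b)/((2*b)) = (1 + b)*(1/(2*b)) = (1 + b)/(2*b))
g(j) = j/(-23 + j) (g(j) = (j + (1/2)*(1 - 1)/(-1))/(j - 23) = (j + (1/2)*(-1)*0)/(-23 + j) = (j + 0)/(-23 + j) = j/(-23 + j))
-1581*1008 + g(-34) = -1581*1008 - 34/(-23 - 34) = -1593648 - 34/(-57) = -1593648 - 34*(-1/57) = -1593648 + 34/57 = -90837902/57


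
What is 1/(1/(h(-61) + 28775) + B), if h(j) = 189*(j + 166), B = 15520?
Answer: 48620/754582401 ≈ 6.4433e-5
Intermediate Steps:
h(j) = 31374 + 189*j (h(j) = 189*(166 + j) = 31374 + 189*j)
1/(1/(h(-61) + 28775) + B) = 1/(1/((31374 + 189*(-61)) + 28775) + 15520) = 1/(1/((31374 - 11529) + 28775) + 15520) = 1/(1/(19845 + 28775) + 15520) = 1/(1/48620 + 15520) = 1/(754582401/48620) = 48620/754582401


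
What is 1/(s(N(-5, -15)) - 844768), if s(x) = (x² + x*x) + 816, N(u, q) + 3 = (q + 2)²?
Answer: -1/788840 ≈ -1.2677e-6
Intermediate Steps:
N(u, q) = -3 + (2 + q)² (N(u, q) = -3 + (q + 2)² = -3 + (2 + q)²)
s(x) = 816 + 2*x² (s(x) = (x² + x²) + 816 = 2*x² + 816 = 816 + 2*x²)
1/(s(N(-5, -15)) - 844768) = 1/((816 + 2*(-3 + (2 - 15)²)²) - 844768) = 1/((816 + 2*(-3 + (-13)²)²) - 844768) = 1/((816 + 2*(-3 + 169)²) - 844768) = 1/((816 + 2*166²) - 844768) = 1/((816 + 2*27556) - 844768) = 1/((816 + 55112) - 844768) = 1/(55928 - 844768) = 1/(-788840) = -1/788840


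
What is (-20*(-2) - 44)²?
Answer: 16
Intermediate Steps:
(-20*(-2) - 44)² = (40 - 44)² = (-4)² = 16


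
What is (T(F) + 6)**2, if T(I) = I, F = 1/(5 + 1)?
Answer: 1369/36 ≈ 38.028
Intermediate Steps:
F = 1/6 ≈ 0.16667
(T(F) + 6)**2 = (1/6 + 6)**2 = (37/6)**2 = 1369/36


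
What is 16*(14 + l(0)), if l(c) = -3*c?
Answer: 224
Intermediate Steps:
16*(14 + l(0)) = 16*(14 - 3*0) = 16*(14 + 0) = 16*14 = 224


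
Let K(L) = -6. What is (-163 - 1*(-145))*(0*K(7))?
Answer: 0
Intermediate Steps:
(-163 - 1*(-145))*(0*K(7)) = (-163 - 1*(-145))*(0*(-6)) = (-163 + 145)*0 = -18*0 = 0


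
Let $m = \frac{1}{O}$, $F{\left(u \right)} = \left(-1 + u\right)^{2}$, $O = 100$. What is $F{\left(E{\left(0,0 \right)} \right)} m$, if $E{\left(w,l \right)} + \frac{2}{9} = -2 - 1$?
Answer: $\frac{361}{2025} \approx 0.17827$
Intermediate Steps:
$E{\left(w,l \right)} = - \frac{29}{9}$ ($E{\left(w,l \right)} = - \frac{2}{9} - 3 = - \frac{29}{9}$)
$m = \frac{1}{100} \approx 0.01$
$F{\left(E{\left(0,0 \right)} \right)} m = \left(-1 - \frac{29}{9}\right)^{2} \cdot \frac{1}{100} = \left(- \frac{38}{9}\right)^{2} \cdot \frac{1}{100} = \frac{1444}{81} \cdot \frac{1}{100} = \frac{361}{2025}$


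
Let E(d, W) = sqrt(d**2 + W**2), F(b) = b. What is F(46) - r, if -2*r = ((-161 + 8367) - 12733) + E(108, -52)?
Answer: -4435/2 + 2*sqrt(898) ≈ -2157.6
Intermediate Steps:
E(d, W) = sqrt(W**2 + d**2)
r = 4527/2 - 2*sqrt(898) (r = -(((-161 + 8367) - 12733) + sqrt((-52)**2 + 108**2))/2 = -((8206 - 12733) + sqrt(2704 + 11664))/2 = -(-4527 + sqrt(14368))/2 = -(-4527 + 4*sqrt(898))/2 = 4527/2 - 2*sqrt(898) ≈ 2203.6)
F(46) - r = 46 - (4527/2 - 2*sqrt(898)) = 46 + (-4527/2 + 2*sqrt(898)) = -4435/2 + 2*sqrt(898)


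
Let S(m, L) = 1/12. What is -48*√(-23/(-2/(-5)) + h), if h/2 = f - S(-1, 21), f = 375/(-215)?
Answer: -112*I*√20769/43 ≈ -375.37*I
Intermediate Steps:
S(m, L) = 1/12
f = -75/43 (f = 375*(-1/215) = -75/43 ≈ -1.7442)
h = -943/258 (h = 2*(-75/43 - 1*1/12) = 2*(-75/43 - 1/12) = 2*(-943/516) = -943/258 ≈ -3.6550)
-48*√(-23/(-2/(-5)) + h) = -48*√(-23/(-2/(-5)) - 943/258) = -48*√(-23/(-2*(-⅕)) - 943/258) = -48*√(-23/(⅖) - 943/258) = -48*√((5/2)*(-23) - 943/258) = -48*√(-115/2 - 943/258) = -112*I*√20769/43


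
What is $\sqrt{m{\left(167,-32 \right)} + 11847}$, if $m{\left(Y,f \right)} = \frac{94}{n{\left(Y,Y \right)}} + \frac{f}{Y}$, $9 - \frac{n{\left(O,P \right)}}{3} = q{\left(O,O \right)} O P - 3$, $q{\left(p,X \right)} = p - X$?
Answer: $\frac{\sqrt{11896864570}}{1002} \approx 108.85$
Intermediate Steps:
$n{\left(O,P \right)} = 36$ ($n{\left(O,P \right)} = 27 - 3 \left(\left(O - O\right) O P - 3\right) = 27 - 3 \left(0 O P - 3\right) = 27 - 3 \left(0 - 3\right) = 27 - -9 = 27 + 9 = 36$)
$m{\left(Y,f \right)} = \frac{47}{18} + \frac{f}{Y}$ ($m{\left(Y,f \right)} = \frac{94}{36} + \frac{f}{Y} = 94 \cdot \frac{1}{36} + \frac{f}{Y} = \frac{47}{18} + \frac{f}{Y}$)
$\sqrt{m{\left(167,-32 \right)} + 11847} = \sqrt{\left(\frac{47}{18} - \frac{32}{167}\right) + 11847} = \sqrt{\frac{7273}{3006} + 11847} = \sqrt{\frac{35619355}{3006}} = \frac{\sqrt{11896864570}}{1002}$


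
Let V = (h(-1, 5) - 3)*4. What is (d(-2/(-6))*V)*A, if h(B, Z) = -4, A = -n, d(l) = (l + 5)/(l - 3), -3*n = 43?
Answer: 2408/3 ≈ 802.67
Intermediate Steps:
n = -43/3 (n = -1/3*43 = -43/3 ≈ -14.333)
d(l) = (5 + l)/(-3 + l)
A = 43/3 (A = -1*(-43/3) = 43/3 ≈ 14.333)
V = -28 (V = (-4 - 3)*4 = -7*4 = -28)
(d(-2/(-6))*V)*A = (((5 - 2/(-6))/(-3 - 2/(-6)))*(-28))*(43/3) = (((5 - 2*(-1/6))/(-3 - 2*(-1/6)))*(-28))*(43/3) = (((5 + 1/3)/(-3 + 1/3))*(-28))*(43/3) = (((16/3)/(-8/3))*(-28))*(43/3) = (-3/8*16/3*(-28))*(43/3) = -2*(-28)*(43/3) = 56*(43/3) = 2408/3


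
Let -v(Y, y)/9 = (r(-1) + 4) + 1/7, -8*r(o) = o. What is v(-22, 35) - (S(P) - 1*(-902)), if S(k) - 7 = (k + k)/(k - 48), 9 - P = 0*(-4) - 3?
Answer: -159053/168 ≈ -946.74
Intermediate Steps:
r(o) = -o/8
P = 12 (P = 9 - (0*(-4) - 3) = 9 - (0 - 3) = 9 - 1*(-3) = 9 + 3 = 12)
S(k) = 7 + 2*k/(-48 + k) (S(k) = 7 + (k + k)/(k - 48) = 7 + (2*k)/(-48 + k) = 7 + 2*k/(-48 + k))
v(Y, y) = -2151/56 (v(Y, y) = -9*((-1/8*(-1) + 4) + 1/7) = -9*((1/8 + 4) + 1/7) = -9*(33/8 + 1/7) = -9*239/56 = -2151/56)
v(-22, 35) - (S(P) - 1*(-902)) = -2151/56 - (3*(-112 + 3*12)/(-48 + 12) - 1*(-902)) = -2151/56 - (3*(-112 + 36)/(-36) + 902) = -2151/56 - (3*(-1/36)*(-76) + 902) = -2151/56 - (19/3 + 902) = -2151/56 - 1*2725/3 = -2151/56 - 2725/3 = -159053/168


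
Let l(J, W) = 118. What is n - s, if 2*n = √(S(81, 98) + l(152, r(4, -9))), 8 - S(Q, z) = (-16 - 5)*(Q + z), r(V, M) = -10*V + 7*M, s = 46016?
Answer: -46016 + √3885/2 ≈ -45985.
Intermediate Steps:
S(Q, z) = 8 + 21*Q + 21*z (S(Q, z) = 8 - (-16 - 5)*(Q + z) = 8 - (-21)*(Q + z) = 8 - (-21*Q - 21*z) = 8 + (21*Q + 21*z) = 8 + 21*Q + 21*z)
n = √3885/2 (n = √((8 + 21*81 + 21*98) + 118)/2 = √((8 + 1701 + 2058) + 118)/2 = √(3767 + 118)/2 = √3885/2 ≈ 31.165)
n - s = √3885/2 - 1*46016 = √3885/2 - 46016 = -46016 + √3885/2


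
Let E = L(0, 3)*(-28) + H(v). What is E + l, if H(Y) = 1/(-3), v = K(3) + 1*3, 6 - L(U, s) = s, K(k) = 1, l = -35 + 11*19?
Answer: 269/3 ≈ 89.667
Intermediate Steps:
l = 174 (l = -35 + 209 = 174)
L(U, s) = 6 - s
v = 4 (v = 1 + 1*3 = 1 + 3 = 4)
H(Y) = -⅓
E = -253/3 (E = (6 - 1*3)*(-28) - ⅓ = (6 - 3)*(-28) - ⅓ = 3*(-28) - ⅓ = -84 - ⅓ = -253/3 ≈ -84.333)
E + l = -253/3 + 174 = 269/3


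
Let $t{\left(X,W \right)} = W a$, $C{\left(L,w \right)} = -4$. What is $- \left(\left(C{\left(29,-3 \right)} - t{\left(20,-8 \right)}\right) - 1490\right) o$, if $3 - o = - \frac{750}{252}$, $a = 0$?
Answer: $\frac{62499}{7} \approx 8928.4$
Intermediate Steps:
$o = \frac{251}{42}$ ($o = 3 - - \frac{750}{252} = 3 - \left(-750\right) \frac{1}{252} = 3 - - \frac{125}{42} = 3 + \frac{125}{42} = \frac{251}{42} \approx 5.9762$)
$t{\left(X,W \right)} = 0$ ($t{\left(X,W \right)} = W 0 = 0$)
$- \left(\left(C{\left(29,-3 \right)} - t{\left(20,-8 \right)}\right) - 1490\right) o = - \frac{\left(\left(-4 - 0\right) - 1490\right) 251}{42} = - \frac{\left(\left(-4 + 0\right) - 1490\right) 251}{42} = - \frac{\left(-4 - 1490\right) 251}{42} = - \frac{\left(-1494\right) 251}{42} = \left(-1\right) \left(- \frac{62499}{7}\right) = \frac{62499}{7}$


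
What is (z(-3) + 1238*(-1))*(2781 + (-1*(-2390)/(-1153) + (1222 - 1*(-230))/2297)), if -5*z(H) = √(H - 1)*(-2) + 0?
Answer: -9113535448786/2648441 + 29445994988*I/13242205 ≈ -3.4411e+6 + 2223.6*I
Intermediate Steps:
z(H) = 2*√(-1 + H)/5 (z(H) = -(√(H - 1)*(-2) + 0)/5 = -(√(-1 + H)*(-2) + 0)/5 = -(-2*√(-1 + H) + 0)/5 = -(-2)*√(-1 + H)/5 = 2*√(-1 + H)/5)
(z(-3) + 1238*(-1))*(2781 + (-1*(-2390)/(-1153) + (1222 - 1*(-230))/2297)) = (2*√(-1 - 3)/5 + 1238*(-1))*(2781 + (-1*(-2390)/(-1153) + (1222 - 1*(-230))/2297)) = (2*√(-4)/5 - 1238)*(2781 + (2390*(-1/1153) + (1222 + 230)*(1/2297))) = (2*(2*I)/5 - 1238)*(2781 + (-2390/1153 + 1452*(1/2297))) = (4*I/5 - 1238)*(2781 + (-2390/1153 + 1452/2297)) = (-1238 + 4*I/5)*(2781 - 3815674/2648441) = (-1238 + 4*I/5)*(7361498747/2648441) = -9113535448786/2648441 + 29445994988*I/13242205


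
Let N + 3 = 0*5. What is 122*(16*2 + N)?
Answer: 3538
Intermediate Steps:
N = -3 (N = -3 + 0*5 = -3 + 0 = -3)
122*(16*2 + N) = 122*(16*2 - 3) = 122*(32 - 3) = 122*29 = 3538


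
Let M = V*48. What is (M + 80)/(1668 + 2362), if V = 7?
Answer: 16/155 ≈ 0.10323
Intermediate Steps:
M = 336 (M = 7*48 = 336)
(M + 80)/(1668 + 2362) = (336 + 80)/(1668 + 2362) = 416/4030 = 416*(1/4030) = 16/155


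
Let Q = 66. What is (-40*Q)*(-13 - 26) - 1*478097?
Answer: -375137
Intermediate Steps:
(-40*Q)*(-13 - 26) - 1*478097 = (-40*66)*(-13 - 26) - 1*478097 = -2640*(-39) - 478097 = 102960 - 478097 = -375137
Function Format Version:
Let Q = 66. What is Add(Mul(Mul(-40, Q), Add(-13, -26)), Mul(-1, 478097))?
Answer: -375137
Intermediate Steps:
Add(Mul(Mul(-40, Q), Add(-13, -26)), Mul(-1, 478097)) = Add(Mul(Mul(-40, 66), Add(-13, -26)), Mul(-1, 478097)) = Add(Mul(-2640, -39), -478097) = Add(102960, -478097) = -375137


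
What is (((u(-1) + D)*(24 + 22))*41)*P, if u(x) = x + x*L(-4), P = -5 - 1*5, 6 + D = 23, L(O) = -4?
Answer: -377200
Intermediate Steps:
D = 17 (D = -6 + 23 = 17)
P = -10 (P = -5 - 5 = -10)
u(x) = -3*x (u(x) = x + x*(-4) = x - 4*x = -3*x)
(((u(-1) + D)*(24 + 22))*41)*P = (((-3*(-1) + 17)*(24 + 22))*41)*(-10) = (((3 + 17)*46)*41)*(-10) = ((20*46)*41)*(-10) = (920*41)*(-10) = 37720*(-10) = -377200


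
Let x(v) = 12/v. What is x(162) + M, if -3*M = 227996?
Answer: -2051962/27 ≈ -75999.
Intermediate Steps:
M = -227996/3 (M = -⅓*227996 = -227996/3 ≈ -75999.)
x(162) + M = 12/162 - 227996/3 = 12*(1/162) - 227996/3 = 2/27 - 227996/3 = -2051962/27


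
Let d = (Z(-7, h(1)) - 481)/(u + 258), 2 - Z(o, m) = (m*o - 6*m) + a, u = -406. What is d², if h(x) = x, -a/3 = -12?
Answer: 63001/5476 ≈ 11.505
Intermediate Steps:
a = 36 (a = -3*(-12) = 36)
Z(o, m) = -34 + 6*m - m*o (Z(o, m) = 2 - ((m*o - 6*m) + 36) = 2 - ((-6*m + m*o) + 36) = 2 - (36 - 6*m + m*o) = 2 + (-36 + 6*m - m*o) = -34 + 6*m - m*o)
d = 251/74 (d = ((-34 + 6*1 - 1*1*(-7)) - 481)/(-406 + 258) = ((-34 + 6 + 7) - 481)/(-148) = (-21 - 481)*(-1/148) = -502*(-1/148) = 251/74 ≈ 3.3919)
d² = (251/74)² = 63001/5476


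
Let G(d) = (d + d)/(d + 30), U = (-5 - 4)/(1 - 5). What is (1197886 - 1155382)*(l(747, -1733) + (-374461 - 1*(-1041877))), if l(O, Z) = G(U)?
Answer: 1219817790576/43 ≈ 2.8368e+10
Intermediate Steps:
U = 9/4 (U = -9/(-4) = -9*(-1/4) = 9/4 ≈ 2.2500)
G(d) = 2*d/(30 + d) (G(d) = (2*d)/(30 + d) = 2*d/(30 + d))
l(O, Z) = 6/43 (l(O, Z) = 2*(9/4)/(30 + 9/4) = 2*(9/4)/(129/4) = 2*(9/4)*(4/129) = 6/43)
(1197886 - 1155382)*(l(747, -1733) + (-374461 - 1*(-1041877))) = (1197886 - 1155382)*(6/43 + (-374461 - 1*(-1041877))) = 42504*(6/43 + (-374461 + 1041877)) = 42504*(6/43 + 667416) = 42504*(28698894/43) = 1219817790576/43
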